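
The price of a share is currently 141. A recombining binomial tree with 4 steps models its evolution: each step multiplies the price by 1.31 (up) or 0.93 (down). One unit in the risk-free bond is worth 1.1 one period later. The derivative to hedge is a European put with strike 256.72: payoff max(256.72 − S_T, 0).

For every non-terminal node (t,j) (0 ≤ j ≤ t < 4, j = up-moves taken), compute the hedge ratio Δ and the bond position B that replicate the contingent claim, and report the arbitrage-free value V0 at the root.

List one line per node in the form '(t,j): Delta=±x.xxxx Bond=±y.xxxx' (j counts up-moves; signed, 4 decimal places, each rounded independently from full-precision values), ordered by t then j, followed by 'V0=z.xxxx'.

Since d<R<u, set p* = (R−d)/(u−d) = 0.4474; price each node as the discounted p*-expectation of its children.
Terminal payoffs: V(4,0)=151.2447, V(4,1)=108.1472, V(4,2)=47.4401, V(4,3)=0.0000, V(4,4)=0.0000
Node (3,0) S=113.4143: V=(p*·108.1472+(1−p*)·151.2447)/1.1=119.9675; Δ=(108.1472−151.2447)/(148.5728−105.4753)=-1.0000; B=V−Δ·S=233.3818
Node (3,1) S=159.7557: V=(p*·47.4401+(1−p*)·108.1472)/1.1=73.6261; Δ=(47.4401−108.1472)/(209.2799−148.5728)=-1.0000; B=V−Δ·S=233.3818
Node (3,2) S=225.0322: V=(p*·0.0000+(1−p*)·47.4401)/1.1=23.8335; Δ=(0.0000−47.4401)/(294.7922−209.2799)=-0.5548; B=V−Δ·S=148.6758
Node (3,3) S=316.9808: V=(p*·0.0000+(1−p*)·0.0000)/1.1=0.0000; Δ=(0.0000−0.0000)/(415.2449−294.7922)=0.0000; B=V−Δ·S=0.0000
Node (2,0) S=121.9509: V=(p*·73.6261+(1−p*)·119.9675)/1.1=90.2144; Δ=(73.6261−119.9675)/(159.7557−113.4143)=-1.0000; B=V−Δ·S=212.1653
Node (2,1) S=171.7803: V=(p*·23.8335+(1−p*)·73.6261)/1.1=46.6823; Δ=(23.8335−73.6261)/(225.0322−159.7557)=-0.7628; B=V−Δ·S=177.7155
Node (2,2) S=241.9701: V=(p*·0.0000+(1−p*)·23.8335)/1.1=11.9738; Δ=(0.0000−23.8335)/(316.9808−225.0322)=-0.2592; B=V−Δ·S=74.6936
Node (1,0) S=131.1300: V=(p*·46.6823+(1−p*)·90.2144)/1.1=64.3086; Δ=(46.6823−90.2144)/(171.7803−121.9509)=-0.8736; B=V−Δ·S=178.8668
Node (1,1) S=184.7100: V=(p*·11.9738+(1−p*)·46.6823)/1.1=28.3225; Δ=(11.9738−46.6823)/(241.9701−171.7803)=-0.4945; B=V−Δ·S=119.6607
Node (0,0) S=141.0000: V=(p*·28.3225+(1−p*)·64.3086)/1.1=43.8269; Δ=(28.3225−64.3086)/(184.7100−131.1300)=-0.6716; B=V−Δ·S=138.5272
Self-financing check: at every node Δ·S+B equals the discounted successor values.

(0,0): Delta=-0.6716 Bond=138.5272
(1,0): Delta=-0.8736 Bond=178.8668
(1,1): Delta=-0.4945 Bond=119.6607
(2,0): Delta=-1.0000 Bond=212.1653
(2,1): Delta=-0.7628 Bond=177.7155
(2,2): Delta=-0.2592 Bond=74.6936
(3,0): Delta=-1.0000 Bond=233.3818
(3,1): Delta=-1.0000 Bond=233.3818
(3,2): Delta=-0.5548 Bond=148.6758
(3,3): Delta=0.0000 Bond=0.0000
V0=43.8269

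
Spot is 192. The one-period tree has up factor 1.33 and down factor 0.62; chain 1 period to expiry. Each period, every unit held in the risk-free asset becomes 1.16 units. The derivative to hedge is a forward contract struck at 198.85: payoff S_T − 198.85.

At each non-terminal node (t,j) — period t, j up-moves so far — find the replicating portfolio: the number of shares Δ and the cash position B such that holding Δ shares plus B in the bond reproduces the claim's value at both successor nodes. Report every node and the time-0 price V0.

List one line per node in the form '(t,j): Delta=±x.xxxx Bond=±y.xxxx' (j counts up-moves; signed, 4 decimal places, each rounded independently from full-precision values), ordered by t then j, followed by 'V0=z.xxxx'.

(0,0): Delta=1.0000 Bond=-171.4224
V0=20.5776

Under the risk-neutral measure, an up-move has probability p* = (R−d)/(u−d) = 0.7606 and values discount at R = 1.16.
Payoff layer (t=1): V(1,0)=-79.8100, V(1,1)=56.5100
(0,0): S=192.0000. Δ = (V_up−V_dn)/(S_up−S_dn) = (56.5100−-79.8100)/(255.3600−119.0400) = 1.0000. V = [p*·56.5100 + (1−p*)·-79.8100]/1.16 = 20.5776. B = V − Δ·S = -171.4224.
Self-financing check: at every node Δ·S+B equals the discounted successor values.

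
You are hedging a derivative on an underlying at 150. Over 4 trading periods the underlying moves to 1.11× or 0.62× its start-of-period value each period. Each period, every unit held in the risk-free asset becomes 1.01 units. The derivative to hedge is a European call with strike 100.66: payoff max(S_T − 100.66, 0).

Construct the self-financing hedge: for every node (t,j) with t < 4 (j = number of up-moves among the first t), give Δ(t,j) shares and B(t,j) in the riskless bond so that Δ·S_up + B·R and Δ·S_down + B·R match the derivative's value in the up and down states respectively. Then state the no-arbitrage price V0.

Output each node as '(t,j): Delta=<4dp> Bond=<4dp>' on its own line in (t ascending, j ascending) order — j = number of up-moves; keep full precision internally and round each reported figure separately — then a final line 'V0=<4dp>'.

Since d<R<u, set p* = (R−d)/(u−d) = 0.7959; price each node as the discounted p*-expectation of its children.
Payoff layer (t=4): V(4,0)=0.0000, V(4,1)=0.0000, V(4,2)=0.0000, V(4,3)=26.5297, V(4,4)=127.0506
(3,0): S=35.7492. Δ = (V_up−V_dn)/(S_up−S_dn) = (0.0000−0.0000)/(39.6816−22.1645) = 0.0000. V = [p*·0.0000 + (1−p*)·0.0000]/1.01 = 0.0000. B = V − Δ·S = 0.0000.
(3,1): S=64.0026. Δ = (V_up−V_dn)/(S_up−S_dn) = (0.0000−0.0000)/(71.0429−39.6816) = 0.0000. V = [p*·0.0000 + (1−p*)·0.0000]/1.01 = 0.0000. B = V − Δ·S = 0.0000.
(3,2): S=114.5853. Δ = (V_up−V_dn)/(S_up−S_dn) = (26.5297−0.0000)/(127.1897−71.0429) = 0.4725. V = [p*·26.5297 + (1−p*)·0.0000]/1.01 = 20.9064. B = V − Δ·S = -33.2358.
(3,3): S=205.1447. Δ = (V_up−V_dn)/(S_up−S_dn) = (127.0506−26.5297)/(227.7106−127.1897) = 1.0000. V = [p*·127.0506 + (1−p*)·26.5297]/1.01 = 105.4813. B = V − Δ·S = -99.6634.
(2,0): S=57.6600. Δ = (V_up−V_dn)/(S_up−S_dn) = (0.0000−0.0000)/(64.0026−35.7492) = 0.0000. V = [p*·0.0000 + (1−p*)·0.0000]/1.01 = 0.0000. B = V − Δ·S = 0.0000.
(2,1): S=103.2300. Δ = (V_up−V_dn)/(S_up−S_dn) = (20.9064−0.0000)/(114.5853−64.0026) = 0.4133. V = [p*·20.9064 + (1−p*)·0.0000]/1.01 = 16.4750. B = V − Δ·S = -26.1911.
(2,2): S=184.8150. Δ = (V_up−V_dn)/(S_up−S_dn) = (105.4813−20.9064)/(205.1447−114.5853) = 0.9339. V = [p*·105.4813 + (1−p*)·20.9064]/1.01 = 87.3476. B = V − Δ·S = -85.2542.
(1,0): S=93.0000. Δ = (V_up−V_dn)/(S_up−S_dn) = (16.4750−0.0000)/(103.2300−57.6600) = 0.3615. V = [p*·16.4750 + (1−p*)·0.0000]/1.01 = 12.9830. B = V − Δ·S = -20.6396.
(1,1): S=166.5000. Δ = (V_up−V_dn)/(S_up−S_dn) = (87.3476−16.4750)/(184.8150−103.2300) = 0.8687. V = [p*·87.3476 + (1−p*)·16.4750]/1.01 = 72.1622. B = V − Δ·S = -72.4757.
(0,0): S=150.0000. Δ = (V_up−V_dn)/(S_up−S_dn) = (72.1622−12.9830)/(166.5000−93.0000) = 0.8052. V = [p*·72.1622 + (1−p*)·12.9830]/1.01 = 59.4899. B = V − Δ·S = -61.2841.
Self-financing check: at every node Δ·S+B equals the discounted successor values.

(0,0): Delta=0.8052 Bond=-61.2841
(1,0): Delta=0.3615 Bond=-20.6396
(1,1): Delta=0.8687 Bond=-72.4757
(2,0): Delta=0.0000 Bond=0.0000
(2,1): Delta=0.4133 Bond=-26.1911
(2,2): Delta=0.9339 Bond=-85.2542
(3,0): Delta=0.0000 Bond=0.0000
(3,1): Delta=0.0000 Bond=0.0000
(3,2): Delta=0.4725 Bond=-33.2358
(3,3): Delta=1.0000 Bond=-99.6634
V0=59.4899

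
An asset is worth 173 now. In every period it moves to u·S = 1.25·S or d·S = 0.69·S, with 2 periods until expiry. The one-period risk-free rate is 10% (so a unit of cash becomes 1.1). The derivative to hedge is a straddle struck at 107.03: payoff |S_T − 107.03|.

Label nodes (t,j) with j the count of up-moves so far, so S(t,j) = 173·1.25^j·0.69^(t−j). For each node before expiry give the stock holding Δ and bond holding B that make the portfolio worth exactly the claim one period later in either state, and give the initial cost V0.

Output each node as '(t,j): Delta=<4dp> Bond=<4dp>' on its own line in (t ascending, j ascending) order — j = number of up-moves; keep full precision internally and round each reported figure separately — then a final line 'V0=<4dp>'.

(0,0): Delta=0.8760 Bond=-64.0795
(1,0): Delta=0.2621 Bond=2.8002
(1,1): Delta=1.0000 Bond=-97.3000
V0=87.4705

Risk-neutral probability p* = (R−d)/(u−d) = (1.1−0.69)/(1.25−0.69) = 0.7321.
Payoff layer (t=2): V(2,0)=24.6647, V(2,1)=42.1825, V(2,2)=163.2825
  t=1,j=0: stock 119.3700 → up 149.2125 (V=42.1825), down 82.3653 (V=24.6647). Price 34.0820; hedge Δ=0.2621, bond B=2.8002.
  t=1,j=1: stock 216.2500 → up 270.3125 (V=163.2825), down 149.2125 (V=42.1825). Price 118.9500; hedge Δ=1.0000, bond B=-97.3000.
  t=0,j=0: stock 173.0000 → up 216.2500 (V=118.9500), down 119.3700 (V=34.0820). Price 87.4705; hedge Δ=0.8760, bond B=-64.0795.
Root portfolio cost Δ·173+B reproduces V0=87.4705.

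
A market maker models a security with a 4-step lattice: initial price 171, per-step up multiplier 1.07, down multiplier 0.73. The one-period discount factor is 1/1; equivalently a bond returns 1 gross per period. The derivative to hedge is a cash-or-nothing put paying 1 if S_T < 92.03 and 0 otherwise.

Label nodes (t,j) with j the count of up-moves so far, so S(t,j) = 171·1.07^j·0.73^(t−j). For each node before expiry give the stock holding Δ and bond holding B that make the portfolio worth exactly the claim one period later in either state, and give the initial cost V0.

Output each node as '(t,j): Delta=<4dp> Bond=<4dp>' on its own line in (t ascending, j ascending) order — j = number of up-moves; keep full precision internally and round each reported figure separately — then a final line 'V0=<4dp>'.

Since d<R<u, set p* = (R−d)/(u−d) = 0.7941; price each node as the discounted p*-expectation of its children.
Terminal payoffs: V(4,0)=1.0000, V(4,1)=1.0000, V(4,2)=0.0000, V(4,3)=0.0000, V(4,4)=0.0000
(3,0): S=66.5219. Δ = (V_up−V_dn)/(S_up−S_dn) = (1.0000−1.0000)/(71.1784−48.5610) = 0.0000. V = [p*·1.0000 + (1−p*)·1.0000]/1 = 1.0000. B = V − Δ·S = 1.0000.
(3,1): S=97.5047. Δ = (V_up−V_dn)/(S_up−S_dn) = (0.0000−1.0000)/(104.3300−71.1784) = -0.0302. V = [p*·0.0000 + (1−p*)·1.0000]/1 = 0.2059. B = V − Δ·S = 3.1471.
(3,2): S=142.9179. Δ = (V_up−V_dn)/(S_up−S_dn) = (0.0000−0.0000)/(152.9221−104.3300) = 0.0000. V = [p*·0.0000 + (1−p*)·0.0000]/1 = 0.0000. B = V − Δ·S = 0.0000.
(3,3): S=209.4824. Δ = (V_up−V_dn)/(S_up−S_dn) = (0.0000−0.0000)/(224.1461−152.9221) = 0.0000. V = [p*·0.0000 + (1−p*)·0.0000]/1 = 0.0000. B = V − Δ·S = 0.0000.
(2,0): S=91.1259. Δ = (V_up−V_dn)/(S_up−S_dn) = (0.2059−1.0000)/(97.5047−66.5219) = -0.0256. V = [p*·0.2059 + (1−p*)·1.0000]/1 = 0.3694. B = V − Δ·S = 2.7050.
(2,1): S=133.5681. Δ = (V_up−V_dn)/(S_up−S_dn) = (0.0000−0.2059)/(142.9179−97.5047) = -0.0045. V = [p*·0.0000 + (1−p*)·0.2059]/1 = 0.0424. B = V − Δ·S = 0.6479.
(2,2): S=195.7779. Δ = (V_up−V_dn)/(S_up−S_dn) = (0.0000−0.0000)/(209.4824−142.9179) = 0.0000. V = [p*·0.0000 + (1−p*)·0.0000]/1 = 0.0000. B = V − Δ·S = 0.0000.
(1,0): S=124.8300. Δ = (V_up−V_dn)/(S_up−S_dn) = (0.0424−0.3694)/(133.5681−91.1259) = -0.0077. V = [p*·0.0424 + (1−p*)·0.3694]/1 = 0.1097. B = V − Δ·S = 1.0714.
(1,1): S=182.9700. Δ = (V_up−V_dn)/(S_up−S_dn) = (0.0000−0.0424)/(195.7779−133.5681) = -0.0007. V = [p*·0.0000 + (1−p*)·0.0424]/1 = 0.0087. B = V − Δ·S = 0.1334.
(0,0): S=171.0000. Δ = (V_up−V_dn)/(S_up−S_dn) = (0.0087−0.1097)/(182.9700−124.8300) = -0.0017. V = [p*·0.0087 + (1−p*)·0.1097]/1 = 0.0295. B = V − Δ·S = 0.3265.
Check: Δ(0,0)·S0 + B(0,0) = 0.0295 = V0.

(0,0): Delta=-0.0017 Bond=0.3265
(1,0): Delta=-0.0077 Bond=1.0714
(1,1): Delta=-0.0007 Bond=0.1334
(2,0): Delta=-0.0256 Bond=2.7050
(2,1): Delta=-0.0045 Bond=0.6479
(2,2): Delta=0.0000 Bond=0.0000
(3,0): Delta=0.0000 Bond=1.0000
(3,1): Delta=-0.0302 Bond=3.1471
(3,2): Delta=0.0000 Bond=0.0000
(3,3): Delta=0.0000 Bond=0.0000
V0=0.0295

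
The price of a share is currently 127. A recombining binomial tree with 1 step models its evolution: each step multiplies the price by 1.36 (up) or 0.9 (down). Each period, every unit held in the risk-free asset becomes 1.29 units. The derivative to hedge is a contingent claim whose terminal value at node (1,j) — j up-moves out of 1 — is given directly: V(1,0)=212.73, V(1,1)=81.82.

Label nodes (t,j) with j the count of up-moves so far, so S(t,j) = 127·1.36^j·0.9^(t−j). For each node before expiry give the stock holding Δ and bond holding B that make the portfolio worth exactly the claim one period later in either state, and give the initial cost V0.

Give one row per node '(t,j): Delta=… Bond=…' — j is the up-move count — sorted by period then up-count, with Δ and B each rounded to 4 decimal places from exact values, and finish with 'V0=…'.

The replicating-portfolio and risk-neutral prices coincide; use p* = (1.29−0.9)/(1.36−0.9) = 0.8478 for the latter.
Terminal payoffs: V(1,0)=212.7300, V(1,1)=81.8200
  t=0,j=0: stock 127.0000 → up 172.7200 (V=81.8200), down 114.3000 (V=212.7300). Price 78.8691; hedge Δ=-2.2408, bond B=363.4560.
Root portfolio cost Δ·127+B reproduces V0=78.8691.

(0,0): Delta=-2.2408 Bond=363.4560
V0=78.8691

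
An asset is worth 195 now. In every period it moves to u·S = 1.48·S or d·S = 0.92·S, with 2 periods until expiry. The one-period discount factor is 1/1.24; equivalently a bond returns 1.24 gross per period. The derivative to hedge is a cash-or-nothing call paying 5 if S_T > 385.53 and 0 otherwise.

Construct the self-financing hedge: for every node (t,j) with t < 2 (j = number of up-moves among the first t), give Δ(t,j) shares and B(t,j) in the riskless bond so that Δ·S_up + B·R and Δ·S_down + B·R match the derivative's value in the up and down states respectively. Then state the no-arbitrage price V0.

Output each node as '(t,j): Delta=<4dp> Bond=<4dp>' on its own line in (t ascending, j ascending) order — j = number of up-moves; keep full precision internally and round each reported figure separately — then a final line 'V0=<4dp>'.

No-arbitrage ⇒ martingale measure with p* = (R−d)/(u−d) = 0.5714.
Payoff layer (t=2): V(2,0)=0.0000, V(2,1)=0.0000, V(2,2)=5.0000
(1,0): S=179.4000. Δ = (V_up−V_dn)/(S_up−S_dn) = (0.0000−0.0000)/(265.5120−165.0480) = 0.0000. V = [p*·0.0000 + (1−p*)·0.0000]/1.24 = 0.0000. B = V − Δ·S = 0.0000.
(1,1): S=288.6000. Δ = (V_up−V_dn)/(S_up−S_dn) = (5.0000−0.0000)/(427.1280−265.5120) = 0.0309. V = [p*·5.0000 + (1−p*)·0.0000]/1.24 = 2.3041. B = V − Δ·S = -6.6244.
(0,0): S=195.0000. Δ = (V_up−V_dn)/(S_up−S_dn) = (2.3041−0.0000)/(288.6000−179.4000) = 0.0211. V = [p*·2.3041 + (1−p*)·0.0000]/1.24 = 1.0618. B = V − Δ·S = -3.0527.
The time-0 hedge costs 1.0618, which is the no-arbitrage price.

(0,0): Delta=0.0211 Bond=-3.0527
(1,0): Delta=0.0000 Bond=0.0000
(1,1): Delta=0.0309 Bond=-6.6244
V0=1.0618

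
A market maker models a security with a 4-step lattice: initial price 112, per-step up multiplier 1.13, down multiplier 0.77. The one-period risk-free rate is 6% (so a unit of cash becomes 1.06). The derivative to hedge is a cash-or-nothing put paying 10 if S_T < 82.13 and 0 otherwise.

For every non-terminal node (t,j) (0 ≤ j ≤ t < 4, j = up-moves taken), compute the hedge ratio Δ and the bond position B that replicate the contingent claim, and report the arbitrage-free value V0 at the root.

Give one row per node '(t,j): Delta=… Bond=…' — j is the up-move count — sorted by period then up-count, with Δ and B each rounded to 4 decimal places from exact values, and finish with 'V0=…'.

(0,0): Delta=-0.0190 Bond=2.3300
(1,0): Delta=-0.0898 Bond=8.5736
(1,1): Delta=-0.0074 Bond=0.9964
(2,0): Delta=-0.3179 Bond=24.2345
(2,1): Delta=-0.0523 Bond=5.4320
(2,2): Delta=0.0000 Bond=0.0000
(3,0): Delta=0.0000 Bond=9.4340
(3,1): Delta=-0.3702 Bond=29.6122
(3,2): Delta=0.0000 Bond=0.0000
(3,3): Delta=0.0000 Bond=0.0000
V0=0.1990

No-arbitrage ⇒ martingale measure with p* = (R−d)/(u−d) = 0.8056.
Payoff layer (t=4): V(4,0)=10.0000, V(4,1)=10.0000, V(4,2)=0.0000, V(4,3)=0.0000, V(4,4)=0.0000
  t=3,j=0: stock 51.1317 → up 57.7788 (V=10.0000), down 39.3714 (V=10.0000). Price 9.4340; hedge Δ=0.0000, bond B=9.4340.
  t=3,j=1: stock 75.0374 → up 84.7923 (V=0.0000), down 57.7788 (V=10.0000). Price 1.8344; hedge Δ=-0.3702, bond B=29.6122.
  t=3,j=2: stock 110.1199 → up 124.4354 (V=0.0000), down 84.7923 (V=0.0000). Price 0.0000; hedge Δ=0.0000, bond B=0.0000.
  t=3,j=3: stock 161.6045 → up 182.6130 (V=0.0000), down 124.4354 (V=0.0000). Price 0.0000; hedge Δ=0.0000, bond B=0.0000.
  t=2,j=0: stock 66.4048 → up 75.0374 (V=1.8344), down 51.1317 (V=9.4340). Price 3.1246; hedge Δ=-0.3179, bond B=24.2345.
  t=2,j=1: stock 97.4512 → up 110.1199 (V=0.0000), down 75.0374 (V=1.8344). Price 0.3365; hedge Δ=-0.0523, bond B=5.4320.
  t=2,j=2: stock 143.0128 → up 161.6045 (V=0.0000), down 110.1199 (V=0.0000). Price 0.0000; hedge Δ=0.0000, bond B=0.0000.
  t=1,j=0: stock 86.2400 → up 97.4512 (V=0.3365), down 66.4048 (V=3.1246). Price 0.8289; hedge Δ=-0.0898, bond B=8.5736.
  t=1,j=1: stock 126.5600 → up 143.0128 (V=0.0000), down 97.4512 (V=0.3365). Price 0.0617; hedge Δ=-0.0074, bond B=0.9964.
  t=0,j=0: stock 112.0000 → up 126.5600 (V=0.0617), down 86.2400 (V=0.8289). Price 0.1990; hedge Δ=-0.0190, bond B=2.3300.
Check: Δ(0,0)·S0 + B(0,0) = 0.1990 = V0.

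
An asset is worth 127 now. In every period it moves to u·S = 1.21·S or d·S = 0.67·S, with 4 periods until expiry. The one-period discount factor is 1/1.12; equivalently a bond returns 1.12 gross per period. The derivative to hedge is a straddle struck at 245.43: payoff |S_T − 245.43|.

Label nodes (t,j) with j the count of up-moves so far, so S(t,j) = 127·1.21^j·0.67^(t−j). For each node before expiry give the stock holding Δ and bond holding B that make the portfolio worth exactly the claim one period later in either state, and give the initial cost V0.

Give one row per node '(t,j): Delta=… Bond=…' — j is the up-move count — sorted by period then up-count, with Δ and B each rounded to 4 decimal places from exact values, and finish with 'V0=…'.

Under the risk-neutral measure, an up-move has probability p* = (R−d)/(u−d) = 0.8333 and values discount at R = 1.12.
Payoff layer (t=4): V(4,0)=219.8381, V(4,1)=199.2117, V(4,2)=161.9612, V(4,3)=94.6879, V(4,4)=26.8058
  t=3,j=0: stock 38.1969 → up 46.2183 (V=199.2117), down 25.5919 (V=219.8381). Price 180.9370; hedge Δ=-1.0000, bond B=219.1339.
  t=3,j=1: stock 68.9825 → up 83.4688 (V=161.9612), down 46.2183 (V=199.2117). Price 150.1515; hedge Δ=-1.0000, bond B=219.1339.
  t=3,j=2: stock 124.5803 → up 150.7421 (V=94.6879), down 83.4688 (V=161.9612). Price 94.5537; hedge Δ=-1.0000, bond B=219.1339.
  t=3,j=3: stock 224.9882 → up 272.2358 (V=26.8058), down 150.7421 (V=94.6879). Price 34.0352; hedge Δ=-0.5587, bond B=159.7428.
  t=2,j=0: stock 57.0103 → up 68.9825 (V=150.1515), down 38.1969 (V=180.9370). Price 138.6450; hedge Δ=-1.0000, bond B=195.6553.
  t=2,j=1: stock 102.9589 → up 124.5803 (V=94.5537), down 68.9825 (V=150.1515). Price 92.6964; hedge Δ=-1.0000, bond B=195.6553.
  t=2,j=2: stock 185.9407 → up 224.9882 (V=34.0352), down 124.5803 (V=94.5537). Price 39.3943; hedge Δ=-0.6027, bond B=151.4655.
  t=1,j=0: stock 85.0900 → up 102.9589 (V=92.6964), down 57.0103 (V=138.6450). Price 89.6022; hedge Δ=-1.0000, bond B=174.6922.
  t=1,j=1: stock 153.6700 → up 185.9407 (V=39.3943), down 102.9589 (V=92.6964). Price 43.1054; hedge Δ=-0.6423, bond B=141.8129.
  t=0,j=0: stock 127.0000 → up 153.6700 (V=43.1054), down 85.0900 (V=89.6022). Price 45.4061; hedge Δ=-0.6780, bond B=131.5114.
Root portfolio cost Δ·127+B reproduces V0=45.4061.

(0,0): Delta=-0.6780 Bond=131.5114
(1,0): Delta=-1.0000 Bond=174.6922
(1,1): Delta=-0.6423 Bond=141.8129
(2,0): Delta=-1.0000 Bond=195.6553
(2,1): Delta=-1.0000 Bond=195.6553
(2,2): Delta=-0.6027 Bond=151.4655
(3,0): Delta=-1.0000 Bond=219.1339
(3,1): Delta=-1.0000 Bond=219.1339
(3,2): Delta=-1.0000 Bond=219.1339
(3,3): Delta=-0.5587 Bond=159.7428
V0=45.4061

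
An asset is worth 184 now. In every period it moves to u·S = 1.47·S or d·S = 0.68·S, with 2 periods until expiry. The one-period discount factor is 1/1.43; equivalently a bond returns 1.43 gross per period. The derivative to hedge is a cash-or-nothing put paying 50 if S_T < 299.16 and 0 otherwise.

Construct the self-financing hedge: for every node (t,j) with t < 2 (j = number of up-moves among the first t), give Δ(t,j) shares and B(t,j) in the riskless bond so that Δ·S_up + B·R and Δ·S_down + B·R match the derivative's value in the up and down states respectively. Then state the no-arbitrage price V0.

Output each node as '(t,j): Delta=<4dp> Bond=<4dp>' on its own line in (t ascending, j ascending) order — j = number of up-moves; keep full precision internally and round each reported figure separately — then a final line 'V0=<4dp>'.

No-arbitrage ⇒ martingale measure with p* = (R−d)/(u−d) = 0.9494.
At expiry t=2: V(2,0)=50.0000, V(2,1)=50.0000, V(2,2)=0.0000
Node (1,0) S=125.1200: V=(p*·50.0000+(1−p*)·50.0000)/1.43=34.9650; Δ=(50.0000−50.0000)/(183.9264−85.0816)=0.0000; B=V−Δ·S=34.9650
Node (1,1) S=270.4800: V=(p*·0.0000+(1−p*)·50.0000)/1.43=1.7704; Δ=(0.0000−50.0000)/(397.6056−183.9264)=-0.2340; B=V−Δ·S=65.0615
Node (0,0) S=184.0000: V=(p*·1.7704+(1−p*)·34.9650)/1.43=2.4134; Δ=(1.7704−34.9650)/(270.4800−125.1200)=-0.2284; B=V−Δ·S=44.4319
Each (Δ,B) replicates both successor values, so the strategy is self-financing and V0 is arbitrage-free.

(0,0): Delta=-0.2284 Bond=44.4319
(1,0): Delta=0.0000 Bond=34.9650
(1,1): Delta=-0.2340 Bond=65.0615
V0=2.4134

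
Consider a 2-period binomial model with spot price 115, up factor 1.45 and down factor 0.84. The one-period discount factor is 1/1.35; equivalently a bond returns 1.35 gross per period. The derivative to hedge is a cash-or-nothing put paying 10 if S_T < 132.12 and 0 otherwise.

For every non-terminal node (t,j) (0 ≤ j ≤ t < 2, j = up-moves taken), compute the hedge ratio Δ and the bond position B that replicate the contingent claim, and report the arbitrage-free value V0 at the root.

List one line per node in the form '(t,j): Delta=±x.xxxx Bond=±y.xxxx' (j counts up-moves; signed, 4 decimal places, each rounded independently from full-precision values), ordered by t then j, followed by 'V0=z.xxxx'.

Risk-neutral probability p* = (R−d)/(u−d) = (1.35−0.84)/(1.45−0.84) = 0.8361.
Terminal payoffs: V(2,0)=10.0000, V(2,1)=0.0000, V(2,2)=0.0000
(1,0): S=96.6000. Δ = (V_up−V_dn)/(S_up−S_dn) = (0.0000−10.0000)/(140.0700−81.1440) = -0.1697. V = [p*·0.0000 + (1−p*)·10.0000]/1.35 = 1.2143. B = V − Δ·S = 17.6078.
(1,1): S=166.7500. Δ = (V_up−V_dn)/(S_up−S_dn) = (0.0000−0.0000)/(241.7875−140.0700) = 0.0000. V = [p*·0.0000 + (1−p*)·0.0000]/1.35 = 0.0000. B = V − Δ·S = 0.0000.
(0,0): S=115.0000. Δ = (V_up−V_dn)/(S_up−S_dn) = (0.0000−1.2143)/(166.7500−96.6000) = -0.0173. V = [p*·0.0000 + (1−p*)·1.2143]/1.35 = 0.1475. B = V − Δ·S = 2.1382.
The time-0 hedge costs 0.1475, which is the no-arbitrage price.

(0,0): Delta=-0.0173 Bond=2.1382
(1,0): Delta=-0.1697 Bond=17.6078
(1,1): Delta=0.0000 Bond=0.0000
V0=0.1475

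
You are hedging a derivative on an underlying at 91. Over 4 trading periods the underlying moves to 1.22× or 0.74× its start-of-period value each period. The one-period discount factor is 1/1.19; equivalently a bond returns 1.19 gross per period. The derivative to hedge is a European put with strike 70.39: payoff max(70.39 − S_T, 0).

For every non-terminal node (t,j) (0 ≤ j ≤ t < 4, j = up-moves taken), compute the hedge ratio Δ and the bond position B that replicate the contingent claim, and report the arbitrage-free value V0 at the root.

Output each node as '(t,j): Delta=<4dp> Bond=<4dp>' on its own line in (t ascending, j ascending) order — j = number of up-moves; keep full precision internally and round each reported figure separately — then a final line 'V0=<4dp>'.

(0,0): Delta=-0.0039 Bond=0.3623
(1,0): Delta=-0.0665 Bond=4.6530
(1,1): Delta=-0.0013 Bond=0.1497
(2,0): Delta=-0.8755 Bond=45.8496
(2,1): Delta=-0.0338 Bond=2.8495
(2,2): Delta=0.0000 Bond=0.0000
(3,0): Delta=-1.0000 Bond=59.1513
(3,1): Delta=-0.8705 Bond=54.2550
(3,2): Delta=0.0000 Bond=0.0000
(3,3): Delta=0.0000 Bond=0.0000
V0=0.0119

Risk-neutral probability p* = (R−d)/(u−d) = (1.19−0.74)/(1.22−0.74) = 0.9375.
Terminal values V(4,·): V(4,0)=43.1022, V(4,1)=25.4020, V(4,2)=0.0000, V(4,3)=0.0000, V(4,4)=0.0000
  t=3,j=0: stock 36.8754 → up 44.9880 (V=25.4020), down 27.2878 (V=43.1022). Price 22.2759; hedge Δ=-1.0000, bond B=59.1513.
  t=3,j=1: stock 60.7946 → up 74.1694 (V=0.0000), down 44.9880 (V=25.4020). Price 1.3341; hedge Δ=-0.8705, bond B=54.2550.
  t=3,j=2: stock 100.2289 → up 122.2792 (V=0.0000), down 74.1694 (V=0.0000). Price 0.0000; hedge Δ=0.0000, bond B=0.0000.
  t=3,j=3: stock 165.2422 → up 201.5954 (V=0.0000), down 122.2792 (V=0.0000). Price 0.0000; hedge Δ=0.0000, bond B=0.0000.
  t=2,j=0: stock 49.8316 → up 60.7946 (V=1.3341), down 36.8754 (V=22.2759). Price 2.2210; hedge Δ=-0.8755, bond B=45.8496.
  t=2,j=1: stock 82.1548 → up 100.2289 (V=0.0000), down 60.7946 (V=1.3341). Price 0.0701; hedge Δ=-0.0338, bond B=2.8495.
  t=2,j=2: stock 135.4444 → up 165.2422 (V=0.0000), down 100.2289 (V=0.0000). Price 0.0000; hedge Δ=0.0000, bond B=0.0000.
  t=1,j=0: stock 67.3400 → up 82.1548 (V=0.0701), down 49.8316 (V=2.2210). Price 0.1719; hedge Δ=-0.0665, bond B=4.6530.
  t=1,j=1: stock 111.0200 → up 135.4444 (V=0.0000), down 82.1548 (V=0.0701). Price 0.0037; hedge Δ=-0.0013, bond B=0.1497.
  t=0,j=0: stock 91.0000 → up 111.0200 (V=0.0037), down 67.3400 (V=0.1719). Price 0.0119; hedge Δ=-0.0039, bond B=0.3623.
Each (Δ,B) replicates both successor values, so the strategy is self-financing and V0 is arbitrage-free.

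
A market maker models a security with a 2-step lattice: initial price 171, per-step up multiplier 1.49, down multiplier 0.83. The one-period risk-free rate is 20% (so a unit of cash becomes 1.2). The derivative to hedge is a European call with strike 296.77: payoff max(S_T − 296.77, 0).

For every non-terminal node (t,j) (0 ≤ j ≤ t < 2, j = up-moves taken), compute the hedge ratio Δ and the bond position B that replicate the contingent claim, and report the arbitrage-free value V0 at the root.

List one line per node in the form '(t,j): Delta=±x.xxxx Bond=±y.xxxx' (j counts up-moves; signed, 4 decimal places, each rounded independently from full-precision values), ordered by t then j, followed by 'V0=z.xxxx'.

(0,0): Delta=0.3430 Bond=-40.5706
(1,0): Delta=0.0000 Bond=0.0000
(1,1): Delta=0.4928 Bond=-86.8430
V0=18.0857

The replicating-portfolio and risk-neutral prices coincide; use p* = (1.2−0.83)/(1.49−0.83) = 0.5606 for the latter.
Terminal values V(2,·): V(2,0)=0.0000, V(2,1)=0.0000, V(2,2)=82.8671
(1,0): S=141.9300. Δ = (V_up−V_dn)/(S_up−S_dn) = (0.0000−0.0000)/(211.4757−117.8019) = 0.0000. V = [p*·0.0000 + (1−p*)·0.0000]/1.2 = 0.0000. B = V − Δ·S = 0.0000.
(1,1): S=254.7900. Δ = (V_up−V_dn)/(S_up−S_dn) = (82.8671−0.0000)/(379.6371−211.4757) = 0.4928. V = [p*·82.8671 + (1−p*)·0.0000]/1.2 = 38.7132. B = V − Δ·S = -86.8430.
(0,0): S=171.0000. Δ = (V_up−V_dn)/(S_up−S_dn) = (38.7132−0.0000)/(254.7900−141.9300) = 0.3430. V = [p*·38.7132 + (1−p*)·0.0000]/1.2 = 18.0857. B = V − Δ·S = -40.5706.
Self-financing check: at every node Δ·S+B equals the discounted successor values.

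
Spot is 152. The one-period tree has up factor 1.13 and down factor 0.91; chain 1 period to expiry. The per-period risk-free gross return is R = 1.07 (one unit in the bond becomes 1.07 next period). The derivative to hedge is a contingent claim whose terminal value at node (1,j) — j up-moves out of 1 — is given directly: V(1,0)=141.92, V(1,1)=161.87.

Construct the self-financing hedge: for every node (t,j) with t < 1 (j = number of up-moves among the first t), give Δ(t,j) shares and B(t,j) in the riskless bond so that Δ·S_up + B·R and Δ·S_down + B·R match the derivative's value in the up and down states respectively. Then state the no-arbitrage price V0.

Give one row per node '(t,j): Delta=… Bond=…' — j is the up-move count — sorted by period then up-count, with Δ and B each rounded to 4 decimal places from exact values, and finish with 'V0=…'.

The replicating-portfolio and risk-neutral prices coincide; use p* = (1.07−0.91)/(1.13−0.91) = 0.7273 for the latter.
At expiry t=1: V(1,0)=141.9200, V(1,1)=161.8700
Node (0,0) S=152.0000: V=(p*·161.8700+(1−p*)·141.9200)/1.07=146.1954; Δ=(161.8700−141.9200)/(171.7600−138.3200)=0.5966; B=V−Δ·S=55.5136
Root portfolio cost Δ·152+B reproduces V0=146.1954.

(0,0): Delta=0.5966 Bond=55.5136
V0=146.1954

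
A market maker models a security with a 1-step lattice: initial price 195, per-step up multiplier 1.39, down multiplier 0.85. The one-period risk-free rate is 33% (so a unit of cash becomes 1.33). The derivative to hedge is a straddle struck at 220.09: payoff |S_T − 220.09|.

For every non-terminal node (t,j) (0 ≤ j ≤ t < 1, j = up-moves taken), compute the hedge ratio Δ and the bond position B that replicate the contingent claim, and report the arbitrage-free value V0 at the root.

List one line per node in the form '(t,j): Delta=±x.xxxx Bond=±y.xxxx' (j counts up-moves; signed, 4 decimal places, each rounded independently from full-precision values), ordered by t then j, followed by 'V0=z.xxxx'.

(0,0): Delta=-0.0321 Bond=44.8574
V0=38.5982

No-arbitrage ⇒ martingale measure with p* = (R−d)/(u−d) = 0.8889.
Terminal values V(1,·): V(1,0)=54.3400, V(1,1)=50.9600
  t=0,j=0: stock 195.0000 → up 271.0500 (V=50.9600), down 165.7500 (V=54.3400). Price 38.5982; hedge Δ=-0.0321, bond B=44.8574.
Self-financing check: at every node Δ·S+B equals the discounted successor values.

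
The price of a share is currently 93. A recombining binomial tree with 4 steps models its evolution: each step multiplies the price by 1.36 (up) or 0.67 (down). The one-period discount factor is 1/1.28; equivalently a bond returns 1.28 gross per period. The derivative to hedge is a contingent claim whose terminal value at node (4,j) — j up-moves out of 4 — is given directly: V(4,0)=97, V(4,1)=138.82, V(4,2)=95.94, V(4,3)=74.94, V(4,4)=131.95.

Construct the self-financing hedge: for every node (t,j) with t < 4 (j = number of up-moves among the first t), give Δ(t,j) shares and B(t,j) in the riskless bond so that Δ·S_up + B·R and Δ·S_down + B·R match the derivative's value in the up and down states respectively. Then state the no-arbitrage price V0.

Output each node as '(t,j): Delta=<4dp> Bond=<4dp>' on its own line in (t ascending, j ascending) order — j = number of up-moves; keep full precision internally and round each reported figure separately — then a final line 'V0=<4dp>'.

Risk-neutral probability p* = (R−d)/(u−d) = (1.28−0.67)/(1.36−0.67) = 0.8841.
Payoff layer (t=4): V(4,0)=97.0000, V(4,1)=138.8200, V(4,2)=95.9400, V(4,3)=74.9400, V(4,4)=131.9500
  t=3,j=0: stock 27.9710 → up 38.0405 (V=138.8200), down 18.7405 (V=97.0000). Price 104.6651; hedge Δ=2.1668, bond B=44.0564.
  t=3,j=1: stock 56.7769 → up 77.2165 (V=95.9400), down 38.0405 (V=138.8200). Price 78.8372; hedge Δ=-1.0945, bond B=140.9821.
  t=3,j=2: stock 115.2486 → up 156.7381 (V=74.9400), down 77.2165 (V=95.9400). Price 60.4490; hedge Δ=-0.2641, bond B=90.8838.
  t=3,j=3: stock 233.9374 → up 318.1549 (V=131.9500), down 156.7381 (V=74.9400). Price 97.9220; hedge Δ=0.3532, bond B=15.2988.
  t=2,j=0: stock 41.7477 → up 56.7769 (V=78.8372), down 27.9710 (V=104.6651). Price 63.9310; hedge Δ=-0.8966, bond B=101.3628.
  t=2,j=1: stock 84.7416 → up 115.2486 (V=60.4490), down 56.7769 (V=78.8372). Price 48.8914; hedge Δ=-0.3145, bond B=75.5409.
  t=2,j=2: stock 172.0128 → up 233.9374 (V=97.9220), down 115.2486 (V=60.4490). Price 73.1073; hedge Δ=0.3157, bond B=18.7987.
  t=1,j=0: stock 62.3100 → up 84.7416 (V=48.8914), down 41.7477 (V=63.9310). Price 39.5587; hedge Δ=-0.3498, bond B=61.3553.
  t=1,j=1: stock 126.4800 → up 172.0128 (V=73.1073), down 84.7416 (V=48.8914). Price 54.9216; hedge Δ=0.2775, bond B=19.8261.
  t=0,j=0: stock 93.0000 → up 126.4800 (V=54.9216), down 62.3100 (V=39.5587). Price 41.5159; hedge Δ=0.2394, bond B=19.2509.
Self-financing check: at every node Δ·S+B equals the discounted successor values.

(0,0): Delta=0.2394 Bond=19.2509
(1,0): Delta=-0.3498 Bond=61.3553
(1,1): Delta=0.2775 Bond=19.8261
(2,0): Delta=-0.8966 Bond=101.3628
(2,1): Delta=-0.3145 Bond=75.5409
(2,2): Delta=0.3157 Bond=18.7987
(3,0): Delta=2.1668 Bond=44.0564
(3,1): Delta=-1.0945 Bond=140.9821
(3,2): Delta=-0.2641 Bond=90.8838
(3,3): Delta=0.3532 Bond=15.2988
V0=41.5159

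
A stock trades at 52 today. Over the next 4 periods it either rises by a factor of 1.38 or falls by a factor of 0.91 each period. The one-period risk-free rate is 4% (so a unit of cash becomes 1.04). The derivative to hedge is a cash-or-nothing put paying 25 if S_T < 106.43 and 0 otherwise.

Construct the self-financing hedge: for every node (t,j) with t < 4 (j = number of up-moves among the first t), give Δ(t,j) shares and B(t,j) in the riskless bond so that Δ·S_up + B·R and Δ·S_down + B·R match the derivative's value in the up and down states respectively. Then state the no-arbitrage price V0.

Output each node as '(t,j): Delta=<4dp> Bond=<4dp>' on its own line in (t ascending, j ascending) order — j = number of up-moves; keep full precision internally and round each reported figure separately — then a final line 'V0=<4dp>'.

(0,0): Delta=-0.1510 Bond=27.7877
(1,0): Delta=-0.0795 Bond=25.5170
(1,1): Delta=-0.2743 Bond=37.7449
(2,0): Delta=0.0000 Bond=23.1139
(2,1): Delta=-0.2166 Bond=35.4922
(2,2): Delta=-0.3736 Bond=49.0948
(3,0): Delta=0.0000 Bond=24.0385
(3,1): Delta=0.0000 Bond=24.0385
(3,2): Delta=-0.5903 Bond=70.5810
(3,3): Delta=0.0000 Bond=0.0000
V0=19.9365

Under the risk-neutral measure, an up-move has probability p* = (R−d)/(u−d) = 0.2766 and values discount at R = 1.04.
At expiry t=4: V(4,0)=25.0000, V(4,1)=25.0000, V(4,2)=25.0000, V(4,3)=0.0000, V(4,4)=0.0000
Node (3,0) S=39.1857: V=(p*·25.0000+(1−p*)·25.0000)/1.04=24.0385; Δ=(25.0000−25.0000)/(54.0763−35.6590)=0.0000; B=V−Δ·S=24.0385
Node (3,1) S=59.4245: V=(p*·25.0000+(1−p*)·25.0000)/1.04=24.0385; Δ=(25.0000−25.0000)/(82.0057−54.0763)=0.0000; B=V−Δ·S=24.0385
Node (3,2) S=90.1162: V=(p*·0.0000+(1−p*)·25.0000)/1.04=17.3895; Δ=(0.0000−25.0000)/(124.3604−82.0057)=-0.5903; B=V−Δ·S=70.5810
Node (3,3) S=136.6597: V=(p*·0.0000+(1−p*)·0.0000)/1.04=0.0000; Δ=(0.0000−0.0000)/(188.5904−124.3604)=0.0000; B=V−Δ·S=0.0000
Node (2,0) S=43.0612: V=(p*·24.0385+(1−p*)·24.0385)/1.04=23.1139; Δ=(24.0385−24.0385)/(59.4245−39.1857)=0.0000; B=V−Δ·S=23.1139
Node (2,1) S=65.3016: V=(p*·17.3895+(1−p*)·24.0385)/1.04=21.3456; Δ=(17.3895−24.0385)/(90.1162−59.4245)=-0.2166; B=V−Δ·S=35.4922
Node (2,2) S=99.0288: V=(p*·0.0000+(1−p*)·17.3895)/1.04=12.0958; Δ=(0.0000−17.3895)/(136.6597−90.1162)=-0.3736; B=V−Δ·S=49.0948
Node (1,0) S=47.3200: V=(p*·21.3456+(1−p*)·23.1139)/1.04=21.7546; Δ=(21.3456−23.1139)/(65.3016−43.0612)=-0.0795; B=V−Δ·S=25.5170
Node (1,1) S=71.7600: V=(p*·12.0958+(1−p*)·21.3456)/1.04=18.0645; Δ=(12.0958−21.3456)/(99.0288−65.3016)=-0.2743; B=V−Δ·S=37.7449
Node (0,0) S=52.0000: V=(p*·18.0645+(1−p*)·21.7546)/1.04=19.9365; Δ=(18.0645−21.7546)/(71.7600−47.3200)=-0.1510; B=V−Δ·S=27.7877
The time-0 hedge costs 19.9365, which is the no-arbitrage price.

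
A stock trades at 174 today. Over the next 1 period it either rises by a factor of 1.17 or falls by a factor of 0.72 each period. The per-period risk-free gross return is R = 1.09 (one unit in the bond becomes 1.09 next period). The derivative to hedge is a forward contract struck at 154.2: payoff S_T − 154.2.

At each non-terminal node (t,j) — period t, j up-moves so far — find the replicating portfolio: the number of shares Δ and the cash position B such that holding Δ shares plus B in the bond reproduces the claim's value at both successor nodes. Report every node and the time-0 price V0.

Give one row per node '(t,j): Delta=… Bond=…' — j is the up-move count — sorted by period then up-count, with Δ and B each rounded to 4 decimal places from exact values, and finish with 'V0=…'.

Risk-neutral probability p* = (R−d)/(u−d) = (1.09−0.72)/(1.17−0.72) = 0.8222.
At expiry t=1: V(1,0)=-28.9200, V(1,1)=49.3800
  t=0,j=0: stock 174.0000 → up 203.5800 (V=49.3800), down 125.2800 (V=-28.9200). Price 32.5321; hedge Δ=1.0000, bond B=-141.4679.
Check: Δ(0,0)·S0 + B(0,0) = 32.5321 = V0.

(0,0): Delta=1.0000 Bond=-141.4679
V0=32.5321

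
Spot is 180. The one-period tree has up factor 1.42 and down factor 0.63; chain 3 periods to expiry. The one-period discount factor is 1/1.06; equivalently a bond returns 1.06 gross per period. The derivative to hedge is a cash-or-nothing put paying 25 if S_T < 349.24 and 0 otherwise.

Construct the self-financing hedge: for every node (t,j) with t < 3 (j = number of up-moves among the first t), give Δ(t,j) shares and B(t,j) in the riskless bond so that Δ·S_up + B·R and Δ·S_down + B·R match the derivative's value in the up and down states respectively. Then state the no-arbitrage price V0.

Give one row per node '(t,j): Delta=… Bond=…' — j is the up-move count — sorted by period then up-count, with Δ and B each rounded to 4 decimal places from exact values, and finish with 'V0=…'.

Since d<R<u, set p* = (R−d)/(u−d) = 0.5443; price each node as the discounted p*-expectation of its children.
At expiry t=3: V(3,0)=25.0000, V(3,1)=25.0000, V(3,2)=25.0000, V(3,3)=0.0000
(2,0): S=71.4420. Δ = (V_up−V_dn)/(S_up−S_dn) = (25.0000−25.0000)/(101.4476−45.0085) = 0.0000. V = [p*·25.0000 + (1−p*)·25.0000]/1.06 = 23.5849. B = V − Δ·S = 23.5849.
(2,1): S=161.0280. Δ = (V_up−V_dn)/(S_up−S_dn) = (25.0000−25.0000)/(228.6598−101.4476) = 0.0000. V = [p*·25.0000 + (1−p*)·25.0000]/1.06 = 23.5849. B = V − Δ·S = 23.5849.
(2,2): S=362.9520. Δ = (V_up−V_dn)/(S_up−S_dn) = (0.0000−25.0000)/(515.3918−228.6598) = -0.0872. V = [p*·0.0000 + (1−p*)·25.0000]/1.06 = 10.7476. B = V − Δ·S = 42.3931.
(1,0): S=113.4000. Δ = (V_up−V_dn)/(S_up−S_dn) = (23.5849−23.5849)/(161.0280−71.4420) = 0.0000. V = [p*·23.5849 + (1−p*)·23.5849]/1.06 = 22.2499. B = V − Δ·S = 22.2499.
(1,1): S=255.6000. Δ = (V_up−V_dn)/(S_up−S_dn) = (10.7476−23.5849)/(362.9520−161.0280) = -0.0636. V = [p*·10.7476 + (1−p*)·23.5849]/1.06 = 15.6580. B = V − Δ·S = 31.9078.
(0,0): S=180.0000. Δ = (V_up−V_dn)/(S_up−S_dn) = (15.6580−22.2499)/(255.6000−113.4000) = -0.0464. V = [p*·15.6580 + (1−p*)·22.2499]/1.06 = 17.6056. B = V − Δ·S = 25.9498.
Check: Δ(0,0)·S0 + B(0,0) = 17.6056 = V0.

(0,0): Delta=-0.0464 Bond=25.9498
(1,0): Delta=0.0000 Bond=22.2499
(1,1): Delta=-0.0636 Bond=31.9078
(2,0): Delta=0.0000 Bond=23.5849
(2,1): Delta=0.0000 Bond=23.5849
(2,2): Delta=-0.0872 Bond=42.3931
V0=17.6056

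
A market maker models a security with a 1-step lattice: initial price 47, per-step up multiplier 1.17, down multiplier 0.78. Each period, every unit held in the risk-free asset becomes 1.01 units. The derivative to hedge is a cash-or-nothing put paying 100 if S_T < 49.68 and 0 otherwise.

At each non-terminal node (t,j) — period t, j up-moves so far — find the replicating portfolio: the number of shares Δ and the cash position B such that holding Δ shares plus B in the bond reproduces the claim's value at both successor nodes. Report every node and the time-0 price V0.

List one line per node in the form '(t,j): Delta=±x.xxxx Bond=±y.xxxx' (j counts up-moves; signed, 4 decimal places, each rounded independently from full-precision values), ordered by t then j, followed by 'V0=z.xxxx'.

(0,0): Delta=-5.4555 Bond=297.0297
V0=40.6194

Since d<R<u, set p* = (R−d)/(u−d) = 0.5897; price each node as the discounted p*-expectation of its children.
Terminal payoffs: V(1,0)=100.0000, V(1,1)=0.0000
(0,0): S=47.0000. Δ = (V_up−V_dn)/(S_up−S_dn) = (0.0000−100.0000)/(54.9900−36.6600) = -5.4555. V = [p*·0.0000 + (1−p*)·100.0000]/1.01 = 40.6194. B = V − Δ·S = 297.0297.
Self-financing check: at every node Δ·S+B equals the discounted successor values.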